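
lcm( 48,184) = 1104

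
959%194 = 183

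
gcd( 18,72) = 18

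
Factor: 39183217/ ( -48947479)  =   - 7^(-1) * 881^( - 1)*7937^( - 1) * 39183217^1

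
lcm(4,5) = 20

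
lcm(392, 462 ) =12936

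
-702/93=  - 8 + 14/31 = - 7.55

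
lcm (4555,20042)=100210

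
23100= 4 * 5775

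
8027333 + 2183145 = 10210478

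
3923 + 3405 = 7328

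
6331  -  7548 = -1217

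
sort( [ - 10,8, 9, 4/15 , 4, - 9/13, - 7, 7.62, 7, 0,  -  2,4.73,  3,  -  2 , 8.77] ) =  [ - 10, - 7, - 2,- 2,-9/13,0, 4/15, 3, 4,4.73,  7,7.62,  8, 8.77, 9] 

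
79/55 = 79/55 = 1.44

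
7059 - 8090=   -  1031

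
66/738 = 11/123 = 0.09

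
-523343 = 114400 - 637743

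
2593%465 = 268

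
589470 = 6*98245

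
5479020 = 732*7485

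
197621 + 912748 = 1110369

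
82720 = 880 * 94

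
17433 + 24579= 42012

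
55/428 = 55/428 =0.13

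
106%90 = 16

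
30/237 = 10/79 = 0.13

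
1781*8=14248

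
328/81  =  4 + 4/81 = 4.05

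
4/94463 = 4/94463 = 0.00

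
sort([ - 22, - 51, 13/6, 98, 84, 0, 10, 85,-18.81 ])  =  [ - 51, - 22,-18.81, 0,13/6, 10, 84,  85, 98] 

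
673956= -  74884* ( - 9) 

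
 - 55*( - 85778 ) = 4717790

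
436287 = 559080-122793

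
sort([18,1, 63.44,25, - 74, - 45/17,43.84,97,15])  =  [ - 74,-45/17 , 1,15,18 , 25,43.84,63.44 , 97] 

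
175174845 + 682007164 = 857182009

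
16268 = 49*332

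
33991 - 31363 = 2628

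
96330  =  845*114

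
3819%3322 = 497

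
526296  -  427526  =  98770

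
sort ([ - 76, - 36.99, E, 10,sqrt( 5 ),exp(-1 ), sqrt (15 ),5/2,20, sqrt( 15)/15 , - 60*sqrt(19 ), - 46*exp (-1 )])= [ - 60 * sqrt(19 ), -76, - 36.99,-46*exp( - 1 ), sqrt( 15 )/15, exp( - 1 ),sqrt(5 ),5/2,E,sqrt( 15),10,20 ] 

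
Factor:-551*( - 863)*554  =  2^1*19^1*29^1*277^1 *863^1=263434202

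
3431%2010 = 1421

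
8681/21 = 413+ 8/21=413.38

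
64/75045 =64/75045  =  0.00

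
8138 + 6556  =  14694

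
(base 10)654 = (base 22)17g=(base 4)22032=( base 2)1010001110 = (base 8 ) 1216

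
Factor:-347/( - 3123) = 3^( - 2)= 1/9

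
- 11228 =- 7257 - 3971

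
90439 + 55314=145753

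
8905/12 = 742+1/12 = 742.08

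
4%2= 0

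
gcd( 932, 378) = 2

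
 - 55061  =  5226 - 60287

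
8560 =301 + 8259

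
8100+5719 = 13819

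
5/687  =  5/687 = 0.01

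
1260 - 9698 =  - 8438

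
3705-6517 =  - 2812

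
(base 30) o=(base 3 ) 220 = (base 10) 24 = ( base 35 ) o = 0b11000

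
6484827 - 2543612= 3941215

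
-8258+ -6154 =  - 14412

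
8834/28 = 631/2 = 315.50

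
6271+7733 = 14004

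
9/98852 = 9/98852 = 0.00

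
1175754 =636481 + 539273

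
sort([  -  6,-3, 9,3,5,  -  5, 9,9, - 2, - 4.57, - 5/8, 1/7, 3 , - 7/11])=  [ - 6, -5, - 4.57, - 3,-2, -7/11 , - 5/8,1/7,  3,3, 5,9, 9, 9] 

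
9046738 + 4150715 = 13197453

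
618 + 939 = 1557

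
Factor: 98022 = 2^1*3^1*17^1 *31^2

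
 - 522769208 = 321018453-843787661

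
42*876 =36792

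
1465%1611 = 1465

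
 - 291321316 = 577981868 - 869303184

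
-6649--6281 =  - 368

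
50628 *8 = 405024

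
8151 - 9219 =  - 1068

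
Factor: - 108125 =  - 5^4 * 173^1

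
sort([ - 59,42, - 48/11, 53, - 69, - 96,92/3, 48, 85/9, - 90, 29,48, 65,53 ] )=[ - 96, - 90, - 69, - 59, - 48/11, 85/9,29  ,  92/3,42 , 48, 48, 53, 53,65] 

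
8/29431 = 8/29431 =0.00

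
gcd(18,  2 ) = 2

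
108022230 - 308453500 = -200431270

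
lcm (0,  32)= 0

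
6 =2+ 4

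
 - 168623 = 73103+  - 241726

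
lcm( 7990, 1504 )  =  127840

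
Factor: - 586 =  - 2^1 *293^1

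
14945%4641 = 1022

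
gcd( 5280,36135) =165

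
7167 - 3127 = 4040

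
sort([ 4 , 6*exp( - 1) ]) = [ 6*exp( - 1) , 4 ]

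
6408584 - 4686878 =1721706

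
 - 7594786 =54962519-62557305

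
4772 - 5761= - 989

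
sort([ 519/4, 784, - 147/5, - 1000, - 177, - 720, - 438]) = [ - 1000 ,-720, - 438,-177 , - 147/5,  519/4, 784] 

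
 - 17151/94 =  - 17151/94= - 182.46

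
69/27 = 23/9=2.56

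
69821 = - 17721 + 87542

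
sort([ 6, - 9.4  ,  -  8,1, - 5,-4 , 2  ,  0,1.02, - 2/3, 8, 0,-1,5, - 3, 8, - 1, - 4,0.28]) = [- 9.4, - 8, - 5,  -  4, - 4, - 3, - 1, - 1,  -  2/3,0, 0, 0.28,  1, 1.02, 2, 5 , 6 , 8, 8]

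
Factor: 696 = 2^3 * 3^1*29^1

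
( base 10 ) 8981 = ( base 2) 10001100010101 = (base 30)9TB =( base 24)fe5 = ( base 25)E96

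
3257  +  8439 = 11696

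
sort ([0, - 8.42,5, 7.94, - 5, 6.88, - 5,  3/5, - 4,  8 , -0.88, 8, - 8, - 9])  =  [ - 9,  -  8.42, - 8,-5,  -  5, - 4 ,-0.88,0,  3/5,  5, 6.88,7.94,  8,8] 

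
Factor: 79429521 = 3^1*29^1*389^1*2347^1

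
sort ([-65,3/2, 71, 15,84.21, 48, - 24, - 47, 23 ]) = [ - 65,  -  47,  -  24,3/2,15,23,48,71, 84.21]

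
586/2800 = 293/1400 = 0.21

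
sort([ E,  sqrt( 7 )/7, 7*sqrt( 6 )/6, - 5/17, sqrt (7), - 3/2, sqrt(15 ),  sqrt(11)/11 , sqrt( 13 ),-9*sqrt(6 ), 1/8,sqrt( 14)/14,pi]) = [ - 9*sqrt(6), - 3/2,-5/17, 1/8,sqrt(14 ) /14, sqrt (11)/11, sqrt( 7)/7 , sqrt(7) , E, 7*sqrt(6 ) /6, pi,sqrt(13),sqrt(15 ) ] 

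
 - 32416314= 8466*( - 3829 ) 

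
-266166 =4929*(  -  54)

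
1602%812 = 790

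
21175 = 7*3025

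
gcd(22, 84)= 2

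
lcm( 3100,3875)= 15500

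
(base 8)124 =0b1010100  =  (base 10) 84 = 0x54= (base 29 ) 2Q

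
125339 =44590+80749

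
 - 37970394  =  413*( - 91938)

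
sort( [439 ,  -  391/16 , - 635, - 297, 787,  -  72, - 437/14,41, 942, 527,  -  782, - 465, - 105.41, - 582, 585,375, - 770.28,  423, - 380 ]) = [-782, - 770.28, - 635, - 582 , - 465, - 380, - 297,-105.41, -72, - 437/14, - 391/16, 41,375, 423, 439,527,  585,787,  942]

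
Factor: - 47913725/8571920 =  - 2^( - 4)*5^1*7^( - 1)*19^2*5309^1 * 15307^( - 1 ) = - 9582745/1714384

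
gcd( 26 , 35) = 1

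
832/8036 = 208/2009 = 0.10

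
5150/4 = 2575/2=1287.50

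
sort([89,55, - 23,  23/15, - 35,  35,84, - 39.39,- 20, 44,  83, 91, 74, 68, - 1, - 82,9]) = [ - 82, - 39.39,-35, - 23, - 20, - 1,  23/15,9 , 35, 44,55,68, 74, 83, 84,89, 91 ] 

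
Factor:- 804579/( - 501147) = 3^(-3)*23^ ( - 1)*997^1=   997/621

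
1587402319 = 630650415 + 956751904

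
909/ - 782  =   - 2 + 655/782=-1.16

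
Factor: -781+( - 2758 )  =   - 3539^1 = - 3539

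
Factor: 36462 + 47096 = 2^1*41^1* 1019^1= 83558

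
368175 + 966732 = 1334907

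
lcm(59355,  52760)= 474840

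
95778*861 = 82464858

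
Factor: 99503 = 19^1*5237^1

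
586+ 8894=9480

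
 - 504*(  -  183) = 92232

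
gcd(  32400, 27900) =900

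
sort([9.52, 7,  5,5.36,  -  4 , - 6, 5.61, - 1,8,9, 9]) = [ - 6, - 4,  -  1, 5, 5.36,5.61,7,8,9,9, 9.52] 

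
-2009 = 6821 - 8830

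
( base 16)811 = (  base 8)4021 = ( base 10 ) 2065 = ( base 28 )2HL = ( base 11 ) 1608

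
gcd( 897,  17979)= 39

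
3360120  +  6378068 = 9738188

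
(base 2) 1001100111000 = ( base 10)4920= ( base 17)1007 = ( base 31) 53M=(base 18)f36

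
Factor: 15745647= 3^1*5248549^1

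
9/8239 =9/8239 = 0.00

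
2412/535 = 2412/535= 4.51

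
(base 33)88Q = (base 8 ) 21452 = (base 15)2a02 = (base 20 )12A2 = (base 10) 9002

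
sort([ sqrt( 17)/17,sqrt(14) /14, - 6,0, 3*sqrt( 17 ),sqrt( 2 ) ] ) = [-6 , 0, sqrt ( 17)/17,sqrt( 14 )/14,sqrt( 2),3*sqrt( 17 ) ]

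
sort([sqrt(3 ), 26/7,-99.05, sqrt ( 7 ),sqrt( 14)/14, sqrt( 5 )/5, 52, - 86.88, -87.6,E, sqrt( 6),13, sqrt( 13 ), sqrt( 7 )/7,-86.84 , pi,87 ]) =[ - 99.05, - 87.6, - 86.88, - 86.84,  sqrt( 14)/14,sqrt(7 )/7, sqrt( 5) /5, sqrt(3 ), sqrt(6) , sqrt( 7),  E, pi,sqrt( 13 ), 26/7,13,52,87]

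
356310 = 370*963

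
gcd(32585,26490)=5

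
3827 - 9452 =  - 5625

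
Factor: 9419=9419^1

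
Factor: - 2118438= - 2^1  *  3^2*7^1 * 17^1 * 23^1*43^1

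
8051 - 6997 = 1054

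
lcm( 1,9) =9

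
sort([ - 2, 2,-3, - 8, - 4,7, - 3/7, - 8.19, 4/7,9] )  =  [  -  8.19,-8, - 4,-3,-2, - 3/7,  4/7, 2, 7, 9 ]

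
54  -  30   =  24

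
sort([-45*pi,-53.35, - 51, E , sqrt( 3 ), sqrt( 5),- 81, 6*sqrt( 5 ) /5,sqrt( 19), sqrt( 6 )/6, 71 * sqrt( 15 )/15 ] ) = [ - 45*pi,-81,-53.35,  -  51 , sqrt( 6 )/6, sqrt(3 ), sqrt( 5 ), 6*sqrt( 5)/5, E, sqrt( 19), 71*sqrt(15 )/15 ] 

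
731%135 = 56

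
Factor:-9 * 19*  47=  - 3^2*19^1*47^1= - 8037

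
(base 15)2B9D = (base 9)13764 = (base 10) 9373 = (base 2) 10010010011101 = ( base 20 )138d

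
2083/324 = 6 + 139/324 = 6.43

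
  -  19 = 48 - 67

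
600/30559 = 600/30559= 0.02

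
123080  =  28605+94475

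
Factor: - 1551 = -3^1*11^1*47^1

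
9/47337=3/15779 = 0.00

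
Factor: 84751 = 84751^1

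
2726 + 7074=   9800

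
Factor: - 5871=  - 3^1*19^1*103^1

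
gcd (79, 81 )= 1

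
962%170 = 112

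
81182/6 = 13530 + 1/3 = 13530.33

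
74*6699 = 495726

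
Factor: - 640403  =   - 157^1*4079^1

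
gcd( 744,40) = 8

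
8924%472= 428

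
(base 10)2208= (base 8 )4240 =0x8A0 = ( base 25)3D8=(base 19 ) 624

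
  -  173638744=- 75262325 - 98376419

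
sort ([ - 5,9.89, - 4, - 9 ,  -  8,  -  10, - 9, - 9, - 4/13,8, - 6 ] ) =[ - 10, -9, - 9 , - 9 ,-8, - 6  , - 5, - 4,-4/13,8,9.89]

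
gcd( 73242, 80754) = 1878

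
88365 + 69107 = 157472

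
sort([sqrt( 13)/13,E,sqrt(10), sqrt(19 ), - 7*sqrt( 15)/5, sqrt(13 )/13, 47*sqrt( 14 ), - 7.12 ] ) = [ - 7.12,  -  7*sqrt ( 15)/5,sqrt( 13) /13, sqrt(13 )/13, E, sqrt(10), sqrt( 19 ), 47*sqrt(14) ] 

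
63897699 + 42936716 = 106834415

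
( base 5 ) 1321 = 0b11010011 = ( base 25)8b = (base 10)211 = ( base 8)323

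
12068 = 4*3017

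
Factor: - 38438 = - 2^1*19219^1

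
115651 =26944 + 88707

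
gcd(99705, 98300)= 5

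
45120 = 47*960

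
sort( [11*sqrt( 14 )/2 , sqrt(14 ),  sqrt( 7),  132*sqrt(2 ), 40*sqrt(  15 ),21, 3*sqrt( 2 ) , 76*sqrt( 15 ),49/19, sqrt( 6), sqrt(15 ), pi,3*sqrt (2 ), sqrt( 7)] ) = [sqrt (6 ), 49/19, sqrt( 7 )  ,  sqrt(7 ),pi, sqrt( 14),sqrt (15), 3*sqrt( 2),3 *sqrt( 2),11*sqrt ( 14 )/2, 21,40*sqrt( 15), 132 *sqrt(2), 76*sqrt( 15) ] 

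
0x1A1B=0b1101000011011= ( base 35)5FX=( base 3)100011112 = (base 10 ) 6683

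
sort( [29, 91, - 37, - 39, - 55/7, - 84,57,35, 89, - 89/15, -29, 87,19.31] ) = [ - 84, -39, - 37,- 29 , - 55/7,-89/15 , 19.31, 29, 35, 57, 87, 89, 91] 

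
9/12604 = 9/12604= 0.00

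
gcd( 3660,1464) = 732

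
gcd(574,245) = 7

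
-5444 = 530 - 5974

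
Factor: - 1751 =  - 17^1*103^1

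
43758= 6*7293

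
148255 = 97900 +50355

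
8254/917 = 9 + 1/917 = 9.00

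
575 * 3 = 1725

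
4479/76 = 4479/76 = 58.93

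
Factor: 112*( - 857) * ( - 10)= 2^5 * 5^1*7^1*857^1 =959840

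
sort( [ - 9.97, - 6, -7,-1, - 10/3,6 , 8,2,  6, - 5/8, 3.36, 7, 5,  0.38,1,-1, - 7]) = [ - 9.97,  -  7, - 7 ,-6, - 10/3, - 1, - 1,-5/8, 0.38 , 1, 2, 3.36, 5, 6 , 6,7,8] 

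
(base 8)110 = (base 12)60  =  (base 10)72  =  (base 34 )24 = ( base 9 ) 80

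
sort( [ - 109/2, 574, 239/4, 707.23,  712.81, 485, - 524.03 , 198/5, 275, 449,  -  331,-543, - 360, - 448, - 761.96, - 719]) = [ - 761.96, - 719, -543, - 524.03, - 448, - 360,-331, - 109/2,198/5,239/4,275,449,485 , 574, 707.23,712.81]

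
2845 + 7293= 10138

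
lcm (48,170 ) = 4080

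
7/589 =7/589 = 0.01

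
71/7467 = 71/7467 = 0.01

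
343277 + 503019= 846296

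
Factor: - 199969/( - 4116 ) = 2^(-2) * 3^( - 1)*11^1*53^1 = 583/12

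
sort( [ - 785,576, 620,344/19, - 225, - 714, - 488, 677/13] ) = [ - 785, - 714, - 488, - 225,344/19, 677/13,576,620 ] 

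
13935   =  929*15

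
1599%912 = 687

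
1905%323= 290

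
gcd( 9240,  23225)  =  5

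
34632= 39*888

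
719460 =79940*9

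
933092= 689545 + 243547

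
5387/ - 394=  - 5387/394 = - 13.67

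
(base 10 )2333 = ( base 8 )4435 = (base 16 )91d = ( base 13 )10A6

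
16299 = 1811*9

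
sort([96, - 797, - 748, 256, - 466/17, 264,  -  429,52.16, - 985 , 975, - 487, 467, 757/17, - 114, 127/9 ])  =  [ - 985, - 797, - 748, -487, - 429, - 114, - 466/17,127/9, 757/17, 52.16, 96,256 , 264, 467, 975 ] 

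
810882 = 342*2371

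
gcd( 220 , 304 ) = 4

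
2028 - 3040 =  - 1012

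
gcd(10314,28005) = 3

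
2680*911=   2441480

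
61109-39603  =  21506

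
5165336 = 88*58697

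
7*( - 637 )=- 4459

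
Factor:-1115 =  - 5^1*223^1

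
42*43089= 1809738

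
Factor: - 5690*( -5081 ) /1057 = 2^1*5^1 * 7^( - 1)*151^ ( - 1 )  *  569^1*5081^1  =  28910890/1057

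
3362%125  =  112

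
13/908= 13/908 = 0.01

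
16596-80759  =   - 64163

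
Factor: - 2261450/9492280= - 2^ ( - 2 )*5^1*  7^( - 2)*29^( - 1 ) * 31^1*167^(  -  1 ) * 1459^1 = -226145/949228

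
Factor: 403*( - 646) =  - 260338 = -2^1 *13^1*17^1*19^1*31^1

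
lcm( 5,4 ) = 20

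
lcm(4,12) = 12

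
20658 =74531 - 53873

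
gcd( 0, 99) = 99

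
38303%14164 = 9975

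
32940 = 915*36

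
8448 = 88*96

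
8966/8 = 4483/4=1120.75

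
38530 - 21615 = 16915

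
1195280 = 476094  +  719186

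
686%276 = 134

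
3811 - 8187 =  -4376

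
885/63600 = 59/4240 = 0.01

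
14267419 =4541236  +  9726183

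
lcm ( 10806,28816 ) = 86448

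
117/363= 39/121 = 0.32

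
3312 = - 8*( - 414 ) 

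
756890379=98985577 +657904802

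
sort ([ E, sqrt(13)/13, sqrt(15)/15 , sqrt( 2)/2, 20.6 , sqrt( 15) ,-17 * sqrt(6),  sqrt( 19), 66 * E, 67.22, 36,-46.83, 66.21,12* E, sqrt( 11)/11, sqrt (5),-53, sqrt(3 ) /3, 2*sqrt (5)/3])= [ - 53, - 46.83, - 17 * sqrt(6), sqrt( 15 )/15, sqrt(13)/13, sqrt( 11)/11, sqrt (3)/3, sqrt(2)/2,2 * sqrt(5) /3, sqrt( 5 ), E, sqrt( 15 ),sqrt( 19),20.6,12*E,36, 66.21,67.22, 66*E ] 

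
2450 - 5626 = -3176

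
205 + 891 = 1096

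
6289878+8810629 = 15100507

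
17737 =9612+8125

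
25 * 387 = 9675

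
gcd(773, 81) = 1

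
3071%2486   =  585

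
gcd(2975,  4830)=35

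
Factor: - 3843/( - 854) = 2^(-1 )* 3^2=9/2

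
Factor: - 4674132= -2^2*3^3 * 113^1 * 383^1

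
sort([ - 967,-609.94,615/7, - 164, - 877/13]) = [ - 967,- 609.94,  -  164,-877/13 , 615/7 ] 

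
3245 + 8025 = 11270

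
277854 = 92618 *3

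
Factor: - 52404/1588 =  - 3^1*11^1 = -33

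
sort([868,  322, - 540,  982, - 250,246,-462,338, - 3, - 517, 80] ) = [  -  540, - 517, - 462,-250, -3,  80,246, 322, 338 , 868,  982 ] 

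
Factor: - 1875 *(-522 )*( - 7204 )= - 7050915000 =- 2^3*3^3*5^4*29^1*1801^1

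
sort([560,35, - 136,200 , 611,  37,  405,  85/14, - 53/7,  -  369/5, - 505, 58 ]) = [ - 505 , - 136, - 369/5,-53/7, 85/14,35,  37, 58, 200 , 405,560, 611 ]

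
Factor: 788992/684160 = 2^2*5^( - 1 )*23^1 * 67^1 * 1069^( - 1 )=6164/5345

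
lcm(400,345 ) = 27600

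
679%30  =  19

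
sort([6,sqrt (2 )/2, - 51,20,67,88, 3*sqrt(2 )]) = [ - 51,sqrt (2 ) /2,3*sqrt( 2 ), 6 , 20 , 67,88 ] 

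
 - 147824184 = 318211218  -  466035402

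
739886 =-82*( - 9023) 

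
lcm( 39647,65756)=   2695996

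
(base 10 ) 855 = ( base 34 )P5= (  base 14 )451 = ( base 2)1101010111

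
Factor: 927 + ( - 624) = 3^1 * 101^1 = 303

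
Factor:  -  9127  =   - 9127^1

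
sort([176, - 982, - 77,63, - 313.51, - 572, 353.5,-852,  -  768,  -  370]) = [ - 982, - 852, - 768, - 572, -370  , - 313.51,- 77,63,176,353.5] 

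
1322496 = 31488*42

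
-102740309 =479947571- 582687880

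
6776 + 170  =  6946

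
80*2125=170000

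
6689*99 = 662211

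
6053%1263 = 1001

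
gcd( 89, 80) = 1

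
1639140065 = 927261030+711879035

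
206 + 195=401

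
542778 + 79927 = 622705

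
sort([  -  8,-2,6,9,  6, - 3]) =[ - 8, - 3, -2,  6,6,9 ]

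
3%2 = 1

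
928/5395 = 928/5395 = 0.17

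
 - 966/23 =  - 42 = -42.00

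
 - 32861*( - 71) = 2333131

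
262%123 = 16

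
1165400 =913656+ 251744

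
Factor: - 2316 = -2^2 *3^1*193^1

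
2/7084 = 1/3542 = 0.00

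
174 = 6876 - 6702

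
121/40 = 121/40 = 3.02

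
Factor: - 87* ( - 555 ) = 48285  =  3^2  *5^1*29^1*37^1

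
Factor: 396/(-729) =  - 2^2*3^(-4)*11^1 = - 44/81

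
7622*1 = 7622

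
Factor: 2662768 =2^4*163^1*1021^1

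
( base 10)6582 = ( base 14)2582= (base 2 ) 1100110110110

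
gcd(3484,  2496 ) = 52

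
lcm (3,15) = 15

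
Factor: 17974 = 2^1 *11^1*19^1 * 43^1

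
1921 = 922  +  999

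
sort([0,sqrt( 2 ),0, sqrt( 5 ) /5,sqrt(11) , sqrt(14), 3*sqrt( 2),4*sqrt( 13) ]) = [ 0,0, sqrt( 5) /5,sqrt( 2),sqrt(11 ),  sqrt( 14 ),3 * sqrt (2 ),4*sqrt( 13) ] 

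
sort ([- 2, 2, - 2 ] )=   [ - 2,-2,2 ] 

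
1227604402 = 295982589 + 931621813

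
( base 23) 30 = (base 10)69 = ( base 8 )105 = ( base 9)76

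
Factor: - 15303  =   - 3^1*5101^1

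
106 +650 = 756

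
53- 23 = 30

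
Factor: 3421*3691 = 11^1*311^1*3691^1 = 12626911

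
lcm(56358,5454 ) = 169074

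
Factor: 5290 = 2^1*5^1*23^2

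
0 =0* 59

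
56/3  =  56/3 = 18.67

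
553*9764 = 5399492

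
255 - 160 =95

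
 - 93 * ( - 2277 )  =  211761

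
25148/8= 6287/2 = 3143.50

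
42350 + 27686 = 70036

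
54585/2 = 54585/2  =  27292.50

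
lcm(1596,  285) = 7980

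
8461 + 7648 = 16109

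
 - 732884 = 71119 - 804003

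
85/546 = 85/546  =  0.16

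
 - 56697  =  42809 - 99506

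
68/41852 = 17/10463 = 0.00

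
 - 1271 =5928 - 7199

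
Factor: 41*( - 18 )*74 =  - 54612 = - 2^2*3^2*37^1*41^1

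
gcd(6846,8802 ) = 978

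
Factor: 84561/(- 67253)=-3^1 * 71^1*109^( - 1) * 397^1 *617^( - 1 )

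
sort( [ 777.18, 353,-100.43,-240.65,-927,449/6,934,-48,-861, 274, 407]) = [ - 927  , - 861,-240.65, - 100.43  , - 48  ,  449/6 , 274,353,407,777.18 , 934]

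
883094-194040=689054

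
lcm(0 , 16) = 0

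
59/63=59/63 = 0.94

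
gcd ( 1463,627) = 209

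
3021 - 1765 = 1256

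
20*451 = 9020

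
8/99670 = 4/49835  =  0.00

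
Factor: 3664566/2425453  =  2^1*3^2*163^1*  1249^1 * 2425453^( - 1) 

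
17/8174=17/8174 = 0.00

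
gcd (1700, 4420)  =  340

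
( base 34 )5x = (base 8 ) 313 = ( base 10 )203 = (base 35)5s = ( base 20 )a3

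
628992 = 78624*8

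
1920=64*30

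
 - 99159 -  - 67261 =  - 31898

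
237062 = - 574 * (-413) 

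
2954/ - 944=-4  +  411/472 = - 3.13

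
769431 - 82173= 687258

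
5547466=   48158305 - 42610839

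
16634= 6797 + 9837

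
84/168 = 1/2=0.50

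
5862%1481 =1419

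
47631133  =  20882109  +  26749024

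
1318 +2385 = 3703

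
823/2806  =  823/2806 = 0.29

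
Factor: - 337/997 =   -  337^1*997^( - 1)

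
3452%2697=755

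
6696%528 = 360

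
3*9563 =28689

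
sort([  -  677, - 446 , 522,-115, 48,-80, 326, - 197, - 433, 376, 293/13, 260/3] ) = [ - 677,-446, - 433, -197, - 115, - 80, 293/13, 48,260/3, 326,376, 522 ] 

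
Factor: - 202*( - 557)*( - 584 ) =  - 2^4*73^1*101^1*557^1 = - 65708176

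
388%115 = 43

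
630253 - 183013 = 447240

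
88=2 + 86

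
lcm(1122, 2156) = 109956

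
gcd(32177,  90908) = 1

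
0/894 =0 =0.00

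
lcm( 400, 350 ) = 2800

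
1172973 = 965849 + 207124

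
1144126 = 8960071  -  7815945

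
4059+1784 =5843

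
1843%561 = 160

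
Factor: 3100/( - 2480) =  - 2^( -2) *5^1  =  - 5/4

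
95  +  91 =186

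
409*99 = 40491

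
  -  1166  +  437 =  - 729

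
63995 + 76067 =140062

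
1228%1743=1228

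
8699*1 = 8699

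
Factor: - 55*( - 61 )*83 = 278465 = 5^1*11^1*61^1*83^1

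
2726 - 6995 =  - 4269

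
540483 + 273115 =813598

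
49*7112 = 348488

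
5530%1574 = 808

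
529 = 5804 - 5275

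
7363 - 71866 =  - 64503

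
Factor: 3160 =2^3*5^1*79^1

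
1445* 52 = 75140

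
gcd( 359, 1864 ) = 1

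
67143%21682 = 2097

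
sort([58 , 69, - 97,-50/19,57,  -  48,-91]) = [ - 97, - 91,-48, - 50/19,57,58,69]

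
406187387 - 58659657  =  347527730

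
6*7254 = 43524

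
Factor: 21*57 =1197= 3^2*7^1*19^1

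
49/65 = 49/65 =0.75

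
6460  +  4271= 10731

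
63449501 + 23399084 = 86848585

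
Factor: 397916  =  2^2 *31^1*3209^1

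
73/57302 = 73/57302=0.00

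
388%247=141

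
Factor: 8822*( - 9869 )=-87064318 = - 2^1*11^1*71^1*139^1*401^1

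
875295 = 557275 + 318020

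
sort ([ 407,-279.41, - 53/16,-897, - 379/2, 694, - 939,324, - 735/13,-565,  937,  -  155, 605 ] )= [-939 ,  -  897,-565,  -  279.41,-379/2, - 155, - 735/13, - 53/16,  324,407,605,694,937 ]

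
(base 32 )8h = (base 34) 81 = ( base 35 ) 7S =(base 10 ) 273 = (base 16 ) 111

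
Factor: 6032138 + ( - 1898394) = 2^4* 23^1*47^1*239^1 = 4133744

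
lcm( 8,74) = 296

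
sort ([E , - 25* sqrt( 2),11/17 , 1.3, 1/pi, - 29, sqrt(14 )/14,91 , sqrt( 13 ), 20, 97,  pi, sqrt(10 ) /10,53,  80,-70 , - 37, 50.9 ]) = [ - 70, - 37 , - 25*sqrt(2), - 29,sqrt( 14 )/14,  sqrt( 10)/10 , 1/pi,  11/17, 1.3, E,pi,  sqrt ( 13)  ,  20, 50.9, 53, 80,91 , 97]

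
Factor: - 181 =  - 181^1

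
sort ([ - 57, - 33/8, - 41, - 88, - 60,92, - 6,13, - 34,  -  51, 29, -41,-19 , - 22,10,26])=[ - 88, - 60, - 57, - 51, - 41 , - 41,-34, -22, - 19, - 6,  -  33/8,10,13 , 26,29 , 92]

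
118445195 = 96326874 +22118321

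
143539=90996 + 52543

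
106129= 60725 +45404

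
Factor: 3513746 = 2^1*19^1*92467^1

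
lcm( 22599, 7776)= 723168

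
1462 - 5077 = -3615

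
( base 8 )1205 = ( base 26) OL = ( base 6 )2553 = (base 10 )645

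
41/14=41/14 = 2.93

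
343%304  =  39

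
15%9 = 6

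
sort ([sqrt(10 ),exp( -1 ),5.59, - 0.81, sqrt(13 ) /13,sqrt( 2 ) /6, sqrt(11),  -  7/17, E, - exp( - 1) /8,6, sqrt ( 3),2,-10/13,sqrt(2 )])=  [ - 0.81, -10/13,-7/17, -exp( - 1)/8, sqrt( 2)/6, sqrt( 13) /13,exp( - 1 ), sqrt( 2), sqrt(3 ), 2,E, sqrt( 10), sqrt(11 ),5.59, 6]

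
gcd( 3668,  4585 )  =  917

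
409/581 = 409/581 =0.70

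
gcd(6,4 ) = 2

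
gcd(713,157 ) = 1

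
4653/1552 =2 + 1549/1552   =  3.00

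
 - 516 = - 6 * 86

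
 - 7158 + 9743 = 2585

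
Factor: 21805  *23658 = 515862690 = 2^1*3^1*5^1*7^2*89^1*3943^1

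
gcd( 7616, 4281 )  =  1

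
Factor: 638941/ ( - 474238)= - 2^( - 1) * 7649^(-1)*20611^1 = -20611/15298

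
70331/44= 1598  +  19/44 = 1598.43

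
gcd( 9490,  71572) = 2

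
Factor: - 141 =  - 3^1*47^1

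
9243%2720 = 1083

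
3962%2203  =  1759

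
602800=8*75350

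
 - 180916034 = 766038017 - 946954051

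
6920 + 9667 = 16587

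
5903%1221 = 1019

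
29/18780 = 29/18780=   0.00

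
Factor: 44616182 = 2^1 *13^1*23^1*74609^1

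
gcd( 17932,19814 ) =2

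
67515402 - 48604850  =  18910552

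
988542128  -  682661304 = 305880824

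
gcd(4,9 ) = 1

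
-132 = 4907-5039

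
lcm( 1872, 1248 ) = 3744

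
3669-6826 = -3157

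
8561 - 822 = 7739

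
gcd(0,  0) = 0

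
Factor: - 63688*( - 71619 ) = 4561270872 = 2^3 * 3^1 * 19^1*419^1*23873^1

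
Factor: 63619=113^1*563^1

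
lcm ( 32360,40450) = 161800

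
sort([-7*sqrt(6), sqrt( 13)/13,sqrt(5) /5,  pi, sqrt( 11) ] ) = [ - 7 * sqrt ( 6),sqrt( 13)/13, sqrt(5 ) /5, pi, sqrt(11)]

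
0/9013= 0 = 0.00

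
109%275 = 109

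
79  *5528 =436712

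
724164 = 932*777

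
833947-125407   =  708540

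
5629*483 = 2718807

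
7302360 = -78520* ( - 93)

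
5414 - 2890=2524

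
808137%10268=7233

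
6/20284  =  3/10142=0.00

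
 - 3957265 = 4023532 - 7980797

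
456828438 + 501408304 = 958236742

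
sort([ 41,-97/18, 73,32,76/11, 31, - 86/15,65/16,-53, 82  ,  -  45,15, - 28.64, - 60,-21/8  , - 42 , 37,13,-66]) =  [- 66, - 60, -53,-45, - 42 , - 28.64, - 86/15, - 97/18  , - 21/8, 65/16,76/11, 13,15,31,32,37, 41, 73  ,  82 ]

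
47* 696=32712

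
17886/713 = 25 + 61/713 =25.09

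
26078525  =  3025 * 8621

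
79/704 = 79/704= 0.11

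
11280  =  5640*2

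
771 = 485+286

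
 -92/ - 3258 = 46/1629 = 0.03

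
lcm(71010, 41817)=3763530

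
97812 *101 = 9879012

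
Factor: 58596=2^2 *3^1*19^1 * 257^1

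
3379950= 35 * 96570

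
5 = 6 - 1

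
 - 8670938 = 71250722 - 79921660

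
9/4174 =9/4174 = 0.00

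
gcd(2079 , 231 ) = 231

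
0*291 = 0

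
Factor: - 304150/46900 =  - 869/134 = - 2^( - 1 )*11^1*67^( - 1 )*79^1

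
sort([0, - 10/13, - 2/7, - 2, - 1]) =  [ - 2, - 1 ,- 10/13, - 2/7,0]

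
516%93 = 51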